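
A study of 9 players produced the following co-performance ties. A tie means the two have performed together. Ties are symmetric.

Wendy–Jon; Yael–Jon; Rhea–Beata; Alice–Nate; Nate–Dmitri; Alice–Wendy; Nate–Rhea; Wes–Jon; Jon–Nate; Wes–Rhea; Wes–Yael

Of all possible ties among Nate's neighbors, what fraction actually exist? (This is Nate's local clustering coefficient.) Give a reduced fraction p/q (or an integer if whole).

0

Nate's neighbors: Alice, Dmitri, Jon, and Rhea (k = 4).
Possible neighbor pairs: C(4,2) = 6. Edges among them: none → e = 0.
Clustering(Nate) = 0/6 = 0.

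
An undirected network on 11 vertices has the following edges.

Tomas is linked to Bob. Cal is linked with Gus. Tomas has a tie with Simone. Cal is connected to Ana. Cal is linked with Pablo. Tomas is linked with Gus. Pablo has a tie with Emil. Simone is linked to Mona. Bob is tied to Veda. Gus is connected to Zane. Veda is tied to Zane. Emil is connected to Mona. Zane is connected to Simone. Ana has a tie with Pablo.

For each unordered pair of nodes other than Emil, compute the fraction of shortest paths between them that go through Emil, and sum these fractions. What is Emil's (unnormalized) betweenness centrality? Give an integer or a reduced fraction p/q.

Pairs whose geodesics pass through Emil — Simone–Pablo: 1; Simone–Ana: 1/3; Mona–Pablo: 1; Mona–Ana: 1; Mona–Cal: 1.
All other pairs contribute 0.
Summing the contributions gives betweenness(Emil) = 13/3.

13/3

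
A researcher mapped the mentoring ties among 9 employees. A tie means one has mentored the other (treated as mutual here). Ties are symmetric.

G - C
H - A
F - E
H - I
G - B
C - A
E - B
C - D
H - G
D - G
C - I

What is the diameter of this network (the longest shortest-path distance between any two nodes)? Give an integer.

5

Eccentricity of each node (its greatest distance to any other): A:5, B:3, C:4, D:4, E:4, F:5, G:3, H:4, I:5.
The maximum eccentricity is 5, realized for instance by the pair F–A via F – E – B – G – C – A. So the diameter is 5.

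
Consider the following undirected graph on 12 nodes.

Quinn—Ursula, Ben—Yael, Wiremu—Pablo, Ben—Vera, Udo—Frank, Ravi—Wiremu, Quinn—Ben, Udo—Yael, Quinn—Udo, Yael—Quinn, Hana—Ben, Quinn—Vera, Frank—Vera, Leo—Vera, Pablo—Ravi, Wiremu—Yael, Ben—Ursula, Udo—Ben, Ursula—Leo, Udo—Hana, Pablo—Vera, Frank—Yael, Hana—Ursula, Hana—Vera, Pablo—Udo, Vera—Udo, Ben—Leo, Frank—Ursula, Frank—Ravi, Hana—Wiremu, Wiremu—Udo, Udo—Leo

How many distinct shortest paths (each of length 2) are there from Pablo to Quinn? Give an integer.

2

The shortest distance is 2. The length-2 paths are: Pablo–Udo–Quinn; Pablo–Vera–Quinn.
That gives 2 distinct shortest paths.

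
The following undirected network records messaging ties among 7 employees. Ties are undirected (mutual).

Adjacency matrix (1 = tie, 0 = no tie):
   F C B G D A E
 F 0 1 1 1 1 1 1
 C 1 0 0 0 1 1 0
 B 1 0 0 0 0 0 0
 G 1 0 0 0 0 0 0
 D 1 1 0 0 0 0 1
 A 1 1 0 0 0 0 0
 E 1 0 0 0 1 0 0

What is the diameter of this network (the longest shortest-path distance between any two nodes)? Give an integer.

2

Eccentricity of each node (its greatest distance to any other): A:2, B:2, C:2, D:2, E:2, F:1, G:2.
The maximum eccentricity is 2, realized for instance by the pair C–B via C – F – B. So the diameter is 2.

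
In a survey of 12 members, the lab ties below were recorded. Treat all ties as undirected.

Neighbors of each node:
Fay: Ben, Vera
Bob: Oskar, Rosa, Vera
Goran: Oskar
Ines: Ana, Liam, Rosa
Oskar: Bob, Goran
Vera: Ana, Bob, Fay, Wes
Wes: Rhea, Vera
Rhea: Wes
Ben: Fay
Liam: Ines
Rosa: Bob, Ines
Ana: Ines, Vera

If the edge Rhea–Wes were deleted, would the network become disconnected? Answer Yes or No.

Yes

Without the Rhea–Wes edge there is no alternate route between Rhea and Wes, so the network disconnects. It is a bridge.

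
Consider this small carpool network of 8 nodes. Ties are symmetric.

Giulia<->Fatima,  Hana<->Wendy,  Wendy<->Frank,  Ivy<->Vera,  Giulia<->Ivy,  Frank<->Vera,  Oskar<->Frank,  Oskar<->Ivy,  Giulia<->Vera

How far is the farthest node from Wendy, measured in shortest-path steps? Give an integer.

Distances from Wendy: Fatima:4, Frank:1, Giulia:3, Hana:1, Ivy:3, Oskar:2, Vera:2.
The largest is 4 (to Fatima), so the eccentricity of Wendy is 4.

4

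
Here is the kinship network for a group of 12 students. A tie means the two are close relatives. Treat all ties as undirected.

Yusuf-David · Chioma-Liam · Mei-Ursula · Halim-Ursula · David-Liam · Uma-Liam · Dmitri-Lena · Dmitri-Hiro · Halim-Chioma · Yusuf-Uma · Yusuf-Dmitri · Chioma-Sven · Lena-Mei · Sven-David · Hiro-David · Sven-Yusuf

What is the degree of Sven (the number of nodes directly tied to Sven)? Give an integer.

Sven is directly tied to Chioma, David, and Yusuf. That is 3 neighbors, so the degree of Sven is 3.

3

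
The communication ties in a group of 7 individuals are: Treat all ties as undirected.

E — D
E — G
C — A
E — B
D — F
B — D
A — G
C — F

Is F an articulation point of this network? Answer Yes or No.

No

Even without F, every remaining node can still reach every other (the residual graph is connected), so F is not a cut vertex.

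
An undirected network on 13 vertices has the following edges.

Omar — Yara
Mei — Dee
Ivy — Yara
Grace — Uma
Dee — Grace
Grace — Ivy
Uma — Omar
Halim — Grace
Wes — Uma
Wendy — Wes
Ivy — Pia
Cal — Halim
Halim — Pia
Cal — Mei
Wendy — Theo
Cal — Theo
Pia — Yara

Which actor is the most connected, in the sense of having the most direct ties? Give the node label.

Grace

Degrees — Cal:3, Dee:2, Grace:4, Halim:3, Ivy:3, Mei:2, Omar:2, Pia:3, Theo:2, Uma:3, Wendy:2, Wes:2, Yara:3.
The maximum is 4, attained only by Grace.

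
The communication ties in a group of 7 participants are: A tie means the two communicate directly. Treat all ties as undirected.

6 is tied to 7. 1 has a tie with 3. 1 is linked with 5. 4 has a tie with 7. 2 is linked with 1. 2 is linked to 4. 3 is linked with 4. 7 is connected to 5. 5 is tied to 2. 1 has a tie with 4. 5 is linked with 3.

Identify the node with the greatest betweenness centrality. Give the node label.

Unnormalized betweenness of each node: 1:7/12, 2:1/4, 3:1/4, 4:10/3, 5:10/3, 6:0, 7:21/4.
7 has the largest value, 21/4, making it the main broker — the node through which the most shortest paths run.

7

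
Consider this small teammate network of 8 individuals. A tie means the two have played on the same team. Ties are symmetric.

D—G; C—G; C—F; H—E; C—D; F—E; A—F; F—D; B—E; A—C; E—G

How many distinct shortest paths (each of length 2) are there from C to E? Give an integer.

2

The shortest distance is 2. The length-2 paths are: C–F–E; C–G–E.
That gives 2 distinct shortest paths.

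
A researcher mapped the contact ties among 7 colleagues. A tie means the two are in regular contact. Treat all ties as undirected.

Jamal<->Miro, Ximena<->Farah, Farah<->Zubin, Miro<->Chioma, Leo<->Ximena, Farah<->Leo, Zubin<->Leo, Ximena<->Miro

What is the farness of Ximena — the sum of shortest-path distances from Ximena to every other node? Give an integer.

Distances from Ximena: Chioma:2, Farah:1, Jamal:2, Leo:1, Miro:1, Zubin:2.
Sum = 2 + 1 + 2 + 1 + 1 + 2 = 9.

9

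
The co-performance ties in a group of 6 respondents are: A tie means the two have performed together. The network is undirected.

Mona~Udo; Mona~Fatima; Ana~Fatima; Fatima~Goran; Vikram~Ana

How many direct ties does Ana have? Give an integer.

Ana is directly tied to Fatima and Vikram. That is 2 neighbors, so the degree of Ana is 2.

2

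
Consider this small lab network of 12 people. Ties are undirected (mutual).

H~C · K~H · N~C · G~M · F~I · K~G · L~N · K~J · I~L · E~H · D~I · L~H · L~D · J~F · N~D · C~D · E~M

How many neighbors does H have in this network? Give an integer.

H is directly tied to C, E, K, and L. That is 4 neighbors, so the degree of H is 4.

4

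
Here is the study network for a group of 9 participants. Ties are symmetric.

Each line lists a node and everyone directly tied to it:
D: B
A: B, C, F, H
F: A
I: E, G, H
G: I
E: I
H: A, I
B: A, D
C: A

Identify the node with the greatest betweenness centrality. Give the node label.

A

Unnormalized betweenness of each node: A:21, B:7, C:0, D:0, E:0, F:0, G:0, H:15, I:13.
A has the largest value, 21, making it the main broker — the node through which the most shortest paths run.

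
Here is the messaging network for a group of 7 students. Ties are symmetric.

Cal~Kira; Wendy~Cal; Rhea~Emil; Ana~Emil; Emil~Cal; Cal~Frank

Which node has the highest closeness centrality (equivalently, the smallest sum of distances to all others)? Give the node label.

Farness (sum of distances to all others) for each node — Ana:14, Cal:8, Emil:9, Frank:13, Kira:13, Rhea:14, Wendy:13.
The smallest farness is 8, for Cal, so Cal has the highest closeness.

Cal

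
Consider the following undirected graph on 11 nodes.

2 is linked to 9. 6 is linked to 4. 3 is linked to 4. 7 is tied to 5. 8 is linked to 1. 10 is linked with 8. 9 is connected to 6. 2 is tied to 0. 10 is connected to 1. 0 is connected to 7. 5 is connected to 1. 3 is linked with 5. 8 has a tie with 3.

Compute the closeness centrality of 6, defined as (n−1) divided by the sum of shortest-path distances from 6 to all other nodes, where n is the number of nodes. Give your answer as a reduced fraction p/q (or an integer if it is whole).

10/27

Distances from 6: 0:3, 1:4, 2:2, 3:2, 4:1, 5:3, 7:4, 8:3, 9:1, 10:4. Sum = 27.
n = 11, so closeness = 10/27.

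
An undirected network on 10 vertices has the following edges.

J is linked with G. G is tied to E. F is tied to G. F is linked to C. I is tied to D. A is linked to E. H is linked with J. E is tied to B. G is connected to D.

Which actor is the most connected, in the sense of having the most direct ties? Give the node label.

Degrees — A:1, B:1, C:1, D:2, E:3, F:2, G:4, H:1, I:1, J:2.
The maximum is 4, attained only by G.

G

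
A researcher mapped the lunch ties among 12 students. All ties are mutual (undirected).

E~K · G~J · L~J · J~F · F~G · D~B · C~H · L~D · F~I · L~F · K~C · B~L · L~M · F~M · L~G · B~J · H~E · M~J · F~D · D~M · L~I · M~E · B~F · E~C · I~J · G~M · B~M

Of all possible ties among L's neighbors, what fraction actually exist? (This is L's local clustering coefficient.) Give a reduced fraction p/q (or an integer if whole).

L's neighbors: B, D, F, G, I, J, and M (k = 7).
Possible neighbor pairs: C(7,2) = 21. Edges among them: B–D, B–F, B–J, B–M, D–F, D–M, F–G, F–I, F–J, F–M, G–J, G–M, I–J, J–M → e = 14.
Clustering(L) = 14/21 = 2/3.

2/3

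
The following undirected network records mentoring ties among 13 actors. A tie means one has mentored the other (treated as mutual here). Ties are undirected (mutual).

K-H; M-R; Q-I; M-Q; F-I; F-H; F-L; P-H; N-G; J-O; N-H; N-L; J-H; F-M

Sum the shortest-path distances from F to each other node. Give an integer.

22

Distances from F: G:3, H:1, I:1, J:2, K:2, L:1, M:1, N:2, O:3, P:2, Q:2, R:2.
Sum = 3 + 1 + 1 + 2 + 2 + 1 + 1 + 2 + 3 + 2 + 2 + 2 = 22.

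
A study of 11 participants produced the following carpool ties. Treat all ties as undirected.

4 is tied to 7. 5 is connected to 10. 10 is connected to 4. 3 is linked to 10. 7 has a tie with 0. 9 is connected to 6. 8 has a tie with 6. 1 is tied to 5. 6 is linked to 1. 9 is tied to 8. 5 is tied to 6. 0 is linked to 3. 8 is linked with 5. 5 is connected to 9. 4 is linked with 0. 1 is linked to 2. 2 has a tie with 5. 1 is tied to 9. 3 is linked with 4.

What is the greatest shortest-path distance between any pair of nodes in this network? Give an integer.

4

Eccentricity of each node (its greatest distance to any other): 0:4, 1:4, 2:4, 3:3, 4:3, 5:3, 6:4, 7:4, 8:4, 9:4, 10:2.
The maximum eccentricity is 4, realized for instance by the pair 0–1 via 0 – 4 – 10 – 5 – 1. So the diameter is 4.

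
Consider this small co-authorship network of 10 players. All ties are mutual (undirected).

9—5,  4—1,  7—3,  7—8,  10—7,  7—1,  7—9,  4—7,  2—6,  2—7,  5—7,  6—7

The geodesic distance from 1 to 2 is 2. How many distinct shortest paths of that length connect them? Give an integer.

The shortest distance is 2, and the only length-2 path is 1–7–2. So there is exactly 1 shortest path.

1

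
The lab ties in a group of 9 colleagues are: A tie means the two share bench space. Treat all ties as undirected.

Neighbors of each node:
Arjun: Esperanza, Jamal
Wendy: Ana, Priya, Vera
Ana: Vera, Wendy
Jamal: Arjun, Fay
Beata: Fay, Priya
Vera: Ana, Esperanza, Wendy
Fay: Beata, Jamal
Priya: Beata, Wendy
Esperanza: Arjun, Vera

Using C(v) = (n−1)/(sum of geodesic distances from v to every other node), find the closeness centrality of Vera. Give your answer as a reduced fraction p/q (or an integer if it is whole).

Distances from Vera: Ana:1, Arjun:2, Beata:3, Esperanza:1, Fay:4, Jamal:3, Priya:2, Wendy:1. Sum = 17.
n = 9, so closeness = 8/17.

8/17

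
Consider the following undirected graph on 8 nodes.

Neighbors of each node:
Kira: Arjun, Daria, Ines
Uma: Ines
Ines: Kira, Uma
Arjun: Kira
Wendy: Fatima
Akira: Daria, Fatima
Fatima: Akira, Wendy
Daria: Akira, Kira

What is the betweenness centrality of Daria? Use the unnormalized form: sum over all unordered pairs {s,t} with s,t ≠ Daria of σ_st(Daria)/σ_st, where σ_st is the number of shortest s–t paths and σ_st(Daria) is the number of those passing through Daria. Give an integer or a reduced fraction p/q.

Pairs whose geodesics pass through Daria — Fatima–Kira: 1; Fatima–Ines: 1; Fatima–Arjun: 1; Fatima–Uma: 1; Akira–Kira: 1; Akira–Ines: 1; Akira–Arjun: 1; Akira–Uma: 1; Kira–Wendy: 1; Ines–Wendy: 1; Arjun–Wendy: 1; Wendy–Uma: 1.
All other pairs contribute 0.
Summing the contributions gives betweenness(Daria) = 12.

12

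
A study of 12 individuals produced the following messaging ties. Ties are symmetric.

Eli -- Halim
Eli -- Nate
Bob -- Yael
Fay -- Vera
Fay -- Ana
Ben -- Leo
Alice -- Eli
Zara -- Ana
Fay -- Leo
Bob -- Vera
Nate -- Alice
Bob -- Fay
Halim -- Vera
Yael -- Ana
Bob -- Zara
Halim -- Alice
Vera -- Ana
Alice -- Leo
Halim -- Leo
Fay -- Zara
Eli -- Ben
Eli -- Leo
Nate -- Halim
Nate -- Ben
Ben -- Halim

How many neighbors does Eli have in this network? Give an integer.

5

Eli is directly tied to Alice, Ben, Halim, Leo, and Nate. That is 5 neighbors, so the degree of Eli is 5.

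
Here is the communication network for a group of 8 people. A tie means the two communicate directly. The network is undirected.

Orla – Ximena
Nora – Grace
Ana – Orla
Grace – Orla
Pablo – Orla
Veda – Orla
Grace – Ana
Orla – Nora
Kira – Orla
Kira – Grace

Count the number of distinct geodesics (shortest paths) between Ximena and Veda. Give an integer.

The shortest distance is 2, and the only length-2 path is Ximena–Orla–Veda. So there is exactly 1 shortest path.

1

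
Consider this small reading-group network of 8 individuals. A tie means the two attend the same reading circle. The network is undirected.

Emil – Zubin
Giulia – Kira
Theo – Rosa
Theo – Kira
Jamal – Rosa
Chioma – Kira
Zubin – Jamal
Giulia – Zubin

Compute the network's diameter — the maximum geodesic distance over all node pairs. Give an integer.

4

Eccentricity of each node (its greatest distance to any other): Chioma:4, Emil:4, Giulia:3, Jamal:4, Kira:3, Rosa:3, Theo:4, Zubin:3.
The maximum eccentricity is 4, realized for instance by the pair Chioma–Emil via Chioma – Kira – Giulia – Zubin – Emil. So the diameter is 4.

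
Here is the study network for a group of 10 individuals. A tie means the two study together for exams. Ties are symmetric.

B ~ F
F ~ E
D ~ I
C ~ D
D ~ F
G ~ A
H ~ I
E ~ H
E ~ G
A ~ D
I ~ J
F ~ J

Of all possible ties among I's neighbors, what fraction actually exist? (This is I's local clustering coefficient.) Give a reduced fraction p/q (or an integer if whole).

0

I's neighbors: D, H, and J (k = 3).
Possible neighbor pairs: C(3,2) = 3. Edges among them: none → e = 0.
Clustering(I) = 0/3 = 0.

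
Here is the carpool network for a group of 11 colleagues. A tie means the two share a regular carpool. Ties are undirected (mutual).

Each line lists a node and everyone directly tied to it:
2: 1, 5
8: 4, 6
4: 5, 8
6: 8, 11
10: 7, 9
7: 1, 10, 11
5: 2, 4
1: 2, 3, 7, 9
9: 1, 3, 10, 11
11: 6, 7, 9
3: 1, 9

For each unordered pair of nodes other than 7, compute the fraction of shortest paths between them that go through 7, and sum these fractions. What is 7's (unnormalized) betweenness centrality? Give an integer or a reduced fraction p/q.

6

Pairs whose geodesics pass through 7 — 1–8: 1/3; 1–6: 1/2; 1–11: 1/2; 1–10: 1/2; 2–6: 1/3; 2–11: 1/2; 2–10: 1/2; 5–11: 1/3; 5–10: 1/2; 4–10: 2/4; 8–10: 1/2; 6–10: 1/2; 11–10: 1/2.
All other pairs contribute 0.
Summing the contributions gives betweenness(7) = 6.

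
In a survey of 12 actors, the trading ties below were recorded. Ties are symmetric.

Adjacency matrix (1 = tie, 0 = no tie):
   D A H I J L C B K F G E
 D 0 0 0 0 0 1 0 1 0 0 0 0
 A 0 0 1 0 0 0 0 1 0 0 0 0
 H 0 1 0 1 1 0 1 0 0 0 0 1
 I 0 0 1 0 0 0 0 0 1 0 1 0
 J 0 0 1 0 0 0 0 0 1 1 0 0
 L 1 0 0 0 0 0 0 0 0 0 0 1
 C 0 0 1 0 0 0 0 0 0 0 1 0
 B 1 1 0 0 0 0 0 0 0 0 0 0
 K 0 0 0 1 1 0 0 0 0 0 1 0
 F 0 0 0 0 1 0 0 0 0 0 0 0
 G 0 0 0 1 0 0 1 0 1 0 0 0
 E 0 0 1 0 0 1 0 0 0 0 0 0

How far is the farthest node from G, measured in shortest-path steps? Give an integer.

5

Distances from G: A:3, B:4, C:1, D:5, E:3, F:3, H:2, I:1, J:2, K:1, L:4.
The largest is 5 (to D), so the eccentricity of G is 5.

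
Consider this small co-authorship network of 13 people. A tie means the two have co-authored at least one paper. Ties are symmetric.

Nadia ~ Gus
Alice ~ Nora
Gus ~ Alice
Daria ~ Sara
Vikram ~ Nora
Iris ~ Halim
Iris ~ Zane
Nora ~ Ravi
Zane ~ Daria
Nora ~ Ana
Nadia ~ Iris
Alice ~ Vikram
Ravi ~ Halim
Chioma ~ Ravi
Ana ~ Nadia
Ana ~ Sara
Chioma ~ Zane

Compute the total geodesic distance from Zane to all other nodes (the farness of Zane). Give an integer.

Distances from Zane: Alice:4, Ana:3, Chioma:1, Daria:1, Gus:3, Halim:2, Iris:1, Nadia:2, Nora:3, Ravi:2, Sara:2, Vikram:4.
Sum = 4 + 3 + 1 + 1 + 3 + 2 + 1 + 2 + 3 + 2 + 2 + 4 = 28.

28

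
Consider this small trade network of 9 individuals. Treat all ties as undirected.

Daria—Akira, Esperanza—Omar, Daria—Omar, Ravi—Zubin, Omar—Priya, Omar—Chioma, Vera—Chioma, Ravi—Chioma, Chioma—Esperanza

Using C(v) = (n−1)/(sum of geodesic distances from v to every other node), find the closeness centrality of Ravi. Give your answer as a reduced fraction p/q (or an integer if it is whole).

4/9

Distances from Ravi: Akira:4, Chioma:1, Daria:3, Esperanza:2, Omar:2, Priya:3, Vera:2, Zubin:1. Sum = 18.
n = 9, so closeness = 8/18 = 4/9.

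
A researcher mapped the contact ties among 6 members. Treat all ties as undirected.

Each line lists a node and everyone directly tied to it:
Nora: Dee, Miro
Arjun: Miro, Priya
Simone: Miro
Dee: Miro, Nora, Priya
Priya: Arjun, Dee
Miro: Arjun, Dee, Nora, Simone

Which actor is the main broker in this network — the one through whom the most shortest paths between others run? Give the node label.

Miro

Unnormalized betweenness of each node: Arjun:1, Dee:2, Miro:11/2, Nora:0, Priya:1/2, Simone:0.
Miro has the largest value, 11/2, making it the main broker — the node through which the most shortest paths run.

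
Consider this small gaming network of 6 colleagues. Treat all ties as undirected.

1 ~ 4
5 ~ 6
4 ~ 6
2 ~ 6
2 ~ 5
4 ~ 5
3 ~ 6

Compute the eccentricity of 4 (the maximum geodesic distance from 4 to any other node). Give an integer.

Distances from 4: 1:1, 2:2, 3:2, 5:1, 6:1.
The largest is 2 (to 2 and 3), so the eccentricity of 4 is 2.

2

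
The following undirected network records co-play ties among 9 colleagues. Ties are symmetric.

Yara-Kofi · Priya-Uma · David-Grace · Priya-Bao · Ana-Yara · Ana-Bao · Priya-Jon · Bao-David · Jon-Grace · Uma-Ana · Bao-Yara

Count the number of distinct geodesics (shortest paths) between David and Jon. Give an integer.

1

The shortest distance is 2, and the only length-2 path is David–Grace–Jon. So there is exactly 1 shortest path.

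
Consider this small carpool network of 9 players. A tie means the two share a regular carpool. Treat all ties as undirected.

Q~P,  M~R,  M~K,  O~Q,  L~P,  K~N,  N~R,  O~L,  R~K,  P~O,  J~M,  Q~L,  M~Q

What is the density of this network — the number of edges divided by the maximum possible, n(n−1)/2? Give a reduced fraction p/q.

There are 13 edges and 9 nodes, so the maximum possible is C(9,2) = 36.
Density = 13/36.

13/36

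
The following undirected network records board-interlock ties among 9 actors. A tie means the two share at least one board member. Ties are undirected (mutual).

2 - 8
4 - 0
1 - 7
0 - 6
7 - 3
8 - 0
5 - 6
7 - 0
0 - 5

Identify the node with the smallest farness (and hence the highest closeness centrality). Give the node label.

Farness (sum of distances to all others) for each node — 0:11, 1:21, 2:23, 3:21, 4:18, 5:17, 6:17, 7:14, 8:16.
The smallest farness is 11, for 0, so 0 has the highest closeness.

0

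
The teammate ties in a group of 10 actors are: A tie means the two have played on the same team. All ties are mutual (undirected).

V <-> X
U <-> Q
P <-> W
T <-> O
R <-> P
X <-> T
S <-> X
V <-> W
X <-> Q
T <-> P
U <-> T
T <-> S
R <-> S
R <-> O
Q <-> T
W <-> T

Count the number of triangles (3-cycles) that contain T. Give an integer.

T's neighbors: O, P, Q, S, U, W, and X.
Neighbor pairs that are themselves tied: T–P–W; T–Q–U; T–Q–X; T–S–X. Each forms one triangle with T, for 4 in total.

4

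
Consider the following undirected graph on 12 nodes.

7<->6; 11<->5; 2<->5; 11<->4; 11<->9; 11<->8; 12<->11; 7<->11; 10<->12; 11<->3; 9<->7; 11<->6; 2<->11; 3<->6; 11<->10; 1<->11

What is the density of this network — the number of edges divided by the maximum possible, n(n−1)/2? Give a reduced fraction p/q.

There are 16 edges and 12 nodes, so the maximum possible is C(12,2) = 66.
Density = 16/66 = 8/33.

8/33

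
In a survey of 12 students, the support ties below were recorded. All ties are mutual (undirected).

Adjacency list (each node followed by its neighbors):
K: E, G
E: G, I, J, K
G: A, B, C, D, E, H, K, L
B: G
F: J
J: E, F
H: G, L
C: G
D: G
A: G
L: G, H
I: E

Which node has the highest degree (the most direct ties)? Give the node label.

G

Degrees — A:1, B:1, C:1, D:1, E:4, F:1, G:8, H:2, I:1, J:2, K:2, L:2.
The maximum is 8, attained only by G.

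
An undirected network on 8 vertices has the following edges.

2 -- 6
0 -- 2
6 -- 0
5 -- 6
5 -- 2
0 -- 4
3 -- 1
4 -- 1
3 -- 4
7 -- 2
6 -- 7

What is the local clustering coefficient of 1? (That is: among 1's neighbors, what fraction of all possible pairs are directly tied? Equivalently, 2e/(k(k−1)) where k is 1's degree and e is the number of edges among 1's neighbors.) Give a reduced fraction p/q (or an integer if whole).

1's neighbors: 3 and 4 (k = 2).
Possible neighbor pairs: C(2,2) = 1. Edges among them: 3–4 → e = 1.
Clustering(1) = 1/1.

1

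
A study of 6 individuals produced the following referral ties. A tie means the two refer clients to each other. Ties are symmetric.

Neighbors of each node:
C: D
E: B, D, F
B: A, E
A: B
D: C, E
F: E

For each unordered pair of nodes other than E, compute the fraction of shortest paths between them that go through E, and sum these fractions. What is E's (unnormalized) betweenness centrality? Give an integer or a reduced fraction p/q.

Pairs whose geodesics pass through E — F–A: 1; F–B: 1; F–D: 1; F–C: 1; A–D: 1; A–C: 1; B–D: 1; B–C: 1.
All other pairs contribute 0.
Summing the contributions gives betweenness(E) = 8.

8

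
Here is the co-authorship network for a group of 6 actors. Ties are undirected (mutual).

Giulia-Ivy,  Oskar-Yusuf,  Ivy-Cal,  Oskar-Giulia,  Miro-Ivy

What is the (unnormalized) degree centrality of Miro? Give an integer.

1

Miro is directly tied to Ivy. That is 1 neighbor, so the degree of Miro is 1.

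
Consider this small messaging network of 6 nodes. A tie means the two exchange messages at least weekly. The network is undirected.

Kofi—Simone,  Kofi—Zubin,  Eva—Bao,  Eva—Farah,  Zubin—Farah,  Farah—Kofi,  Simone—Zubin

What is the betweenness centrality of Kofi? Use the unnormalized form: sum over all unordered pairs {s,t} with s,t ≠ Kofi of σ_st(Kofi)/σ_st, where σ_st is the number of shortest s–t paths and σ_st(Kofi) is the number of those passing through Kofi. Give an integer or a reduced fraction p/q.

Pairs whose geodesics pass through Kofi — Bao–Simone: 1/2; Eva–Simone: 1/2; Farah–Simone: 1/2.
All other pairs contribute 0.
Summing the contributions gives betweenness(Kofi) = 3/2.

3/2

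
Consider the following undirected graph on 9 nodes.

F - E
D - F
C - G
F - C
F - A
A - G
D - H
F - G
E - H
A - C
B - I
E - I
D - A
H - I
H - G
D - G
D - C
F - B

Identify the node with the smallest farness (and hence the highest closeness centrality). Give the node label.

Farness (sum of distances to all others) for each node — A:13, B:14, C:13, D:11, E:13, F:10, G:11, H:12, I:15.
The smallest farness is 10, for F, so F has the highest closeness.

F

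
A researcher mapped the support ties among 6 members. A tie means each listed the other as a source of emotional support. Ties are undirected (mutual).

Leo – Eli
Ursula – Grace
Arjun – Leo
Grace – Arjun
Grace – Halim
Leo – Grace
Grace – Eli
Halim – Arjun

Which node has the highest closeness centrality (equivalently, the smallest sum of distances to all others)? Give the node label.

Grace

Farness (sum of distances to all others) for each node — Arjun:7, Eli:8, Grace:5, Halim:8, Leo:7, Ursula:9.
The smallest farness is 5, for Grace, so Grace has the highest closeness.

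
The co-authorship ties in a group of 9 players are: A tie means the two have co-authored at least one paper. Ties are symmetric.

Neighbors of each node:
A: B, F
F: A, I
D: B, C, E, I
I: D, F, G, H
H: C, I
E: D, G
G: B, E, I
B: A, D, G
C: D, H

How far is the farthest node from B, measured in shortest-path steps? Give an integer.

Distances from B: A:1, C:2, D:1, E:2, F:2, G:1, H:3, I:2.
The largest is 3 (to H), so the eccentricity of B is 3.

3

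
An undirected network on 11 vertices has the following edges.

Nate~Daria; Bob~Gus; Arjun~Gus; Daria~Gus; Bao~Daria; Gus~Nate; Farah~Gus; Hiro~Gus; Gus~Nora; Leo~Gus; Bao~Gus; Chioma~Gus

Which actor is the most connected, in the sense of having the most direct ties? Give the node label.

Gus

Degrees — Arjun:1, Bao:2, Bob:1, Chioma:1, Daria:3, Farah:1, Gus:10, Hiro:1, Leo:1, Nate:2, Nora:1.
The maximum is 10, attained only by Gus.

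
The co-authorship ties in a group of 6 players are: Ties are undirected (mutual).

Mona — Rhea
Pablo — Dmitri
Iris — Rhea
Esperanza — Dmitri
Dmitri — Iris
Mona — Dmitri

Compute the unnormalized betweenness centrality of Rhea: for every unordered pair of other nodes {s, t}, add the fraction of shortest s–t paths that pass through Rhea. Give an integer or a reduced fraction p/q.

Pairs whose geodesics pass through Rhea — Iris–Mona: 1/2.
All other pairs contribute 0.
Summing the contributions gives betweenness(Rhea) = 1/2.

1/2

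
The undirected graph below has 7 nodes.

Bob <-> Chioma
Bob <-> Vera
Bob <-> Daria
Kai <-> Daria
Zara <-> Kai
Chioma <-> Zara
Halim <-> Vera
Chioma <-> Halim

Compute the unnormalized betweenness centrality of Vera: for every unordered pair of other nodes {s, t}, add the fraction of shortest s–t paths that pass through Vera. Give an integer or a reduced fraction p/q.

Pairs whose geodesics pass through Vera — Daria–Halim: 1/2; Bob–Halim: 1/2.
All other pairs contribute 0.
Summing the contributions gives betweenness(Vera) = 1.

1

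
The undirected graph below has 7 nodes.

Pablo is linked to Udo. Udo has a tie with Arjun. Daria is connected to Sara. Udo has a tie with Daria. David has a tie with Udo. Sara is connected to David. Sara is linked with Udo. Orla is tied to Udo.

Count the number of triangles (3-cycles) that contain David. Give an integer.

David's neighbors: Sara and Udo.
Neighbor pairs that are themselves tied: David–Sara–Udo. Each forms one triangle with David, for 1 in total.

1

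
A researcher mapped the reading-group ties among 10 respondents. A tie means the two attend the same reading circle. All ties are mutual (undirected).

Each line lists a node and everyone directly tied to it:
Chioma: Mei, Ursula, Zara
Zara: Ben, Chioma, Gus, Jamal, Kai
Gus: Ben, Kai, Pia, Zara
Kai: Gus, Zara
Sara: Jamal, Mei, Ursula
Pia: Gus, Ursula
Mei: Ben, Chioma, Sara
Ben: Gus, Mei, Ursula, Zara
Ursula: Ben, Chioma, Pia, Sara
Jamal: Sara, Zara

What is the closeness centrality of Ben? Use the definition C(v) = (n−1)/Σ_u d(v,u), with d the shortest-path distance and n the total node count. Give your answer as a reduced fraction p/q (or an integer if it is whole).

9/14

Distances from Ben: Chioma:2, Gus:1, Jamal:2, Kai:2, Mei:1, Pia:2, Sara:2, Ursula:1, Zara:1. Sum = 14.
n = 10, so closeness = 9/14.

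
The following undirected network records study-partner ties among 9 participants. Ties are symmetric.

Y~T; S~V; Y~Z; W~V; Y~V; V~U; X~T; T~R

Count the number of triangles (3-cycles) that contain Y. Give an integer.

0

Y's neighbors are T, V, and Z, but none of them are tied to each other, so no triangle contains Y.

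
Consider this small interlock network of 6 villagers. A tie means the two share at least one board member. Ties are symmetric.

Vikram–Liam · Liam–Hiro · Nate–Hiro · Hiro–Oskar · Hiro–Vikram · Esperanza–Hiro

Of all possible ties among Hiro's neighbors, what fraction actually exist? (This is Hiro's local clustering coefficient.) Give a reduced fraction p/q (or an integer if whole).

1/10

Hiro's neighbors: Esperanza, Liam, Nate, Oskar, and Vikram (k = 5).
Possible neighbor pairs: C(5,2) = 10. Edges among them: Liam–Vikram → e = 1.
Clustering(Hiro) = 1/10.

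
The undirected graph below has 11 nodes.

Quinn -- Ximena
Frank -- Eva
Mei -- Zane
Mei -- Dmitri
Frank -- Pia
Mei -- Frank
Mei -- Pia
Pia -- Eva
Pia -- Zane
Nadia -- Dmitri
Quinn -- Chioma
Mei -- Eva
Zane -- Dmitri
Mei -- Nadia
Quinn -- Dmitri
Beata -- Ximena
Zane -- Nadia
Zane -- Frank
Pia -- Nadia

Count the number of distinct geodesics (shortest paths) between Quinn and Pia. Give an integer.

3

The shortest distance is 3. The length-3 paths are: Quinn–Dmitri–Nadia–Pia; Quinn–Dmitri–Mei–Pia; Quinn–Dmitri–Zane–Pia.
That gives 3 distinct shortest paths.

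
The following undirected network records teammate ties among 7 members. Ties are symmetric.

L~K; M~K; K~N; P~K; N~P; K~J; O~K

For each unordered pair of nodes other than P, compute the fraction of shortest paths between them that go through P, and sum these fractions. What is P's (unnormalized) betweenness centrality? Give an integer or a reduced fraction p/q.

No shortest path between any pair of other nodes passes through P.
Summing the contributions gives betweenness(P) = 0.

0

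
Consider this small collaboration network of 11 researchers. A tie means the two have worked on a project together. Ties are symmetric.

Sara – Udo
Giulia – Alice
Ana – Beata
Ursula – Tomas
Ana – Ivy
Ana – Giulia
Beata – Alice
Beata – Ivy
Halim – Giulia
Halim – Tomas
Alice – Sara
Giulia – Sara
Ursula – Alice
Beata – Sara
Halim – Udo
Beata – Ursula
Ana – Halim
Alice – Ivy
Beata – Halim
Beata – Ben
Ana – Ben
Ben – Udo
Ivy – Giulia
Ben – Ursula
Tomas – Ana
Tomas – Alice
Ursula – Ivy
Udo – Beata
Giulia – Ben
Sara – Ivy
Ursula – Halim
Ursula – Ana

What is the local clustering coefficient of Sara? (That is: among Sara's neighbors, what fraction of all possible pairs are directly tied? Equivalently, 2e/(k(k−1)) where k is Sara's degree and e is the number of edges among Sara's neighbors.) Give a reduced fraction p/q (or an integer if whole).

3/5

Sara's neighbors: Alice, Beata, Giulia, Ivy, and Udo (k = 5).
Possible neighbor pairs: C(5,2) = 10. Edges among them: Alice–Beata, Alice–Giulia, Alice–Ivy, Beata–Ivy, Beata–Udo, Giulia–Ivy → e = 6.
Clustering(Sara) = 6/10 = 3/5.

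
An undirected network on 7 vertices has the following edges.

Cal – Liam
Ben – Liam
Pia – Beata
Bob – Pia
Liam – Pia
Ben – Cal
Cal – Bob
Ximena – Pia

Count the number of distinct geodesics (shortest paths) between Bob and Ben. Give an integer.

1

The shortest distance is 2, and the only length-2 path is Bob–Cal–Ben. So there is exactly 1 shortest path.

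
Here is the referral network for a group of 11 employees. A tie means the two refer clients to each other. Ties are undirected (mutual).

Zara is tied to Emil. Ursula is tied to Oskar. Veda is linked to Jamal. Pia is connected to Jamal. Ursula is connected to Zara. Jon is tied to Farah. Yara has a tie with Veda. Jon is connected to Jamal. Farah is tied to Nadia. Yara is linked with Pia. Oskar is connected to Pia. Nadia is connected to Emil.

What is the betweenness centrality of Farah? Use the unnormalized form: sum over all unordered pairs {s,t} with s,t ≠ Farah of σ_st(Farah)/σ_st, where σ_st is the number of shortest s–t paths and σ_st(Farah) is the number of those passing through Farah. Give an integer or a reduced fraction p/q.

9

Pairs whose geodesics pass through Farah — Emil–Jon: 1; Emil–Jamal: 1; Emil–Veda: 1; Nadia–Jon: 1; Nadia–Jamal: 1; Nadia–Veda: 1; Nadia–Yara: 2/2; Nadia–Pia: 1; Jon–Zara: 1.
All other pairs contribute 0.
Summing the contributions gives betweenness(Farah) = 9.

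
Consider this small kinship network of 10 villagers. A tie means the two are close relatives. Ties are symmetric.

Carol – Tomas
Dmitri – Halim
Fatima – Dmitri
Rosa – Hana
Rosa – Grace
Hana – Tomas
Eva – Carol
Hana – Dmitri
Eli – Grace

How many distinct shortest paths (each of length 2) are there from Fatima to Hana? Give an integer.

1

The shortest distance is 2, and the only length-2 path is Fatima–Dmitri–Hana. So there is exactly 1 shortest path.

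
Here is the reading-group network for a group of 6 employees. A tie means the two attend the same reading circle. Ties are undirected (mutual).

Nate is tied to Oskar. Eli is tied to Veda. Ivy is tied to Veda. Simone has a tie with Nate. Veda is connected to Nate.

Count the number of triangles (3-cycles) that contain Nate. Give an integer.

0

Nate's neighbors are Oskar, Simone, and Veda, but none of them are tied to each other, so no triangle contains Nate.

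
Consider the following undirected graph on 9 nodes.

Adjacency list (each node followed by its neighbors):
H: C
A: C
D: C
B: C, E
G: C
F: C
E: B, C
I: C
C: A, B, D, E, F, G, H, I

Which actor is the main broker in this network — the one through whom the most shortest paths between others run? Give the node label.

C

Unnormalized betweenness of each node: A:0, B:0, C:27, D:0, E:0, F:0, G:0, H:0, I:0.
C has the largest value, 27, making it the main broker — the node through which the most shortest paths run.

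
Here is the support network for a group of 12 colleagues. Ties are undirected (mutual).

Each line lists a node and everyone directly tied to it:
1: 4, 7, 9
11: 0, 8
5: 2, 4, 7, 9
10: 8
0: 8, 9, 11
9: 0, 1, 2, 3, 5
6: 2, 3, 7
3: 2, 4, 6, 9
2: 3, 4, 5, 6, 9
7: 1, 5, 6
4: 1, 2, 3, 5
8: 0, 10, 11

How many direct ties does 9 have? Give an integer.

9 is directly tied to 0, 1, 2, 3, and 5. That is 5 neighbors, so the degree of 9 is 5.

5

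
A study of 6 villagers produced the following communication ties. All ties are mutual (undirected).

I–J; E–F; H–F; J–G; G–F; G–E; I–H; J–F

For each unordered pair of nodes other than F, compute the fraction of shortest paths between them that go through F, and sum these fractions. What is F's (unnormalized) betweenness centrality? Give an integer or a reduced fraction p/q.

Pairs whose geodesics pass through F — J–H: 1/2; J–E: 1/2; I–E: 2/3; H–E: 1; H–G: 1.
All other pairs contribute 0.
Summing the contributions gives betweenness(F) = 11/3.

11/3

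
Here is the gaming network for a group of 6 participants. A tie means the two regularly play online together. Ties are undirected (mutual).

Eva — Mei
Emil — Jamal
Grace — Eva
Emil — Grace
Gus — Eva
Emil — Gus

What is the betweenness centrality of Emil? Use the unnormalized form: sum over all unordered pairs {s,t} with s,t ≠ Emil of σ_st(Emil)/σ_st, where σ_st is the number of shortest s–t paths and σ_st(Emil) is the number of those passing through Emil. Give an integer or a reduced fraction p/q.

9/2

Pairs whose geodesics pass through Emil — Eva–Jamal: 2/2; Mei–Jamal: 2/2; Gus–Grace: 1/2; Gus–Jamal: 1; Grace–Jamal: 1.
All other pairs contribute 0.
Summing the contributions gives betweenness(Emil) = 9/2.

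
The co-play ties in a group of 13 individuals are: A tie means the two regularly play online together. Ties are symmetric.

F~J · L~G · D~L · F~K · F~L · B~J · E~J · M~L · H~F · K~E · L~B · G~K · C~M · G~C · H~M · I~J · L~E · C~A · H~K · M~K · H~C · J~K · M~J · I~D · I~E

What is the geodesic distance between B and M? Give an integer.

2

One shortest route is B – L – M, which uses 2 edges, and B and M are not directly tied, so nothing shorter exists. So d(B,M) = 2.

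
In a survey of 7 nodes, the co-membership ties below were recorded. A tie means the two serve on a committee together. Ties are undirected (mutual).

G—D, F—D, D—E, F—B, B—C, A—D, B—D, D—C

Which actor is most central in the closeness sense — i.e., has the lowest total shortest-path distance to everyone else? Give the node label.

Farness (sum of distances to all others) for each node — A:11, B:9, C:10, D:6, E:11, F:10, G:11.
The smallest farness is 6, for D, so D has the highest closeness.

D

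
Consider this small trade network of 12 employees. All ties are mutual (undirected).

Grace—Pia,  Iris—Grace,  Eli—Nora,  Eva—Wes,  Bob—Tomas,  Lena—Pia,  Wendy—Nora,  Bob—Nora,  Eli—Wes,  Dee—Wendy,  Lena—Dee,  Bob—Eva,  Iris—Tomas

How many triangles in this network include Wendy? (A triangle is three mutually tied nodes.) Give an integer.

0

Wendy's neighbors are Dee and Nora, but none of them are tied to each other, so no triangle contains Wendy.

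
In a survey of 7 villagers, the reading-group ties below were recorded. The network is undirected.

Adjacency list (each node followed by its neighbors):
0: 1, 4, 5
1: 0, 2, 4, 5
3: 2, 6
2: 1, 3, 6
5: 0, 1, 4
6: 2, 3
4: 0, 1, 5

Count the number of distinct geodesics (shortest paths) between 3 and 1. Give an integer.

1

The shortest distance is 2, and the only length-2 path is 3–2–1. So there is exactly 1 shortest path.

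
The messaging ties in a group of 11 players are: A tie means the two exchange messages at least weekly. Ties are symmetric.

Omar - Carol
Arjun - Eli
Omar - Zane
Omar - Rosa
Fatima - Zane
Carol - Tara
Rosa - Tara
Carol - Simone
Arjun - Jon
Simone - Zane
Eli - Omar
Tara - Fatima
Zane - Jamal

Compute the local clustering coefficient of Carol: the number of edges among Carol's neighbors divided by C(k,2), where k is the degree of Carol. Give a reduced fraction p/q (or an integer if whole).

0

Carol's neighbors: Omar, Simone, and Tara (k = 3).
Possible neighbor pairs: C(3,2) = 3. Edges among them: none → e = 0.
Clustering(Carol) = 0/3 = 0.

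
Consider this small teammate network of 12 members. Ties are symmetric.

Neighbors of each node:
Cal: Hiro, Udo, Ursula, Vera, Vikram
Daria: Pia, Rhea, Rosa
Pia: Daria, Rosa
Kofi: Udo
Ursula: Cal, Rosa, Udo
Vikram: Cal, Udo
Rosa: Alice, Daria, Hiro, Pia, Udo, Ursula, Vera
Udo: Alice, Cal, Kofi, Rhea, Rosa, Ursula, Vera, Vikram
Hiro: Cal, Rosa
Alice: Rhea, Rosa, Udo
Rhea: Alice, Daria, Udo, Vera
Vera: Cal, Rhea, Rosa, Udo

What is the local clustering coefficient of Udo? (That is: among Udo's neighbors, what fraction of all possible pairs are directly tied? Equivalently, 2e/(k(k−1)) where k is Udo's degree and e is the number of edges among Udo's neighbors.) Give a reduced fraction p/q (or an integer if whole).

Udo's neighbors: Alice, Cal, Kofi, Rhea, Rosa, Ursula, Vera, and Vikram (k = 8).
Possible neighbor pairs: C(8,2) = 28. Edges among them: Alice–Rhea, Alice–Rosa, Cal–Ursula, Cal–Vera, Cal–Vikram, Rhea–Vera, Rosa–Ursula, Rosa–Vera → e = 8.
Clustering(Udo) = 8/28 = 2/7.

2/7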